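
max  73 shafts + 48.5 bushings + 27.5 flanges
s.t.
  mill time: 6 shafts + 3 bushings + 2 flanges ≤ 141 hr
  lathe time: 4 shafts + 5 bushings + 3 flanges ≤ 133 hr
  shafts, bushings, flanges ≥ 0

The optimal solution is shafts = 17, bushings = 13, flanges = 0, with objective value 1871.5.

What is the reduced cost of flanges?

-3.5

Check each constraint at x*: mill time 141/141 (tight); lathe time 133/133 (tight).
Dual feasibility on the basic columns requires 6·y_mill time + 4·y_lathe time = 73, 3·y_mill time + 5·y_lathe time = 48.5.
→ y_mill time = 9.5 and y_lathe time = 4.
Reduced cost of flanges: c₃ − yᵀa₃ = 27.5 − (9.5·2 + 4·3) = 27.5 − 31 = -3.5.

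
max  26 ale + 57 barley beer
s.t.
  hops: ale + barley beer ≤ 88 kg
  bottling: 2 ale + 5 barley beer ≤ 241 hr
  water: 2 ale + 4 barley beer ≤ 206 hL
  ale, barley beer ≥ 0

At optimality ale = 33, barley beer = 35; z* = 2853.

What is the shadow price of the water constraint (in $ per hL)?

8

At the optimum: hops uses 68 of 88 (slack = 20); bottling uses 241 of 241 (binding); water uses 206 of 206 (binding).
By complementary slackness, y = 0 for the non-binding constraint.
From A_Bᵀ y = c: 2·y_bottling + 2·y_water = 26; 5·y_bottling + 4·y_water = 57.
→ y_bottling = 5 and y_water = 8.
Shadow price of water = 8.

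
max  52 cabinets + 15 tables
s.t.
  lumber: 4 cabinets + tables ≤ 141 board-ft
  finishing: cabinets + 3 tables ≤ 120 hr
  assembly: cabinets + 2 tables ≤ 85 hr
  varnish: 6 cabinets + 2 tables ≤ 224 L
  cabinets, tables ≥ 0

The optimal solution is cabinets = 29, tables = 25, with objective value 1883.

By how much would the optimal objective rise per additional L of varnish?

Binding: lumber and varnish. Non-binding: finishing (16 unused), assembly (6 unused).
By complementary slackness, y = 0 for the non-binding constraints.
Dual feasibility on the basic columns requires 4·y_lumber + 6·y_varnish = 52, 1·y_lumber + 2·y_varnish = 15.
Solving: y_lumber = 7, y_varnish = 4.
Shadow price of varnish = 4.

4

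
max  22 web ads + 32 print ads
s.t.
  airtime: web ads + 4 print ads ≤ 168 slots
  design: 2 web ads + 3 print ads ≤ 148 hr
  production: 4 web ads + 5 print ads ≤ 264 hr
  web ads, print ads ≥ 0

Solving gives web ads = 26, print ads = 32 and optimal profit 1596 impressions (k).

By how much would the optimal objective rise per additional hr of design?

Binding: design and production. Non-binding: airtime (14 unused).
Slack constraints have shadow price 0 (complementary slackness).
From A_Bᵀ y = c: 2·y_design + 4·y_production = 22; 3·y_design + 5·y_production = 32.
Solving: y_design = 9, y_production = 1.
Shadow price of design = 9.

9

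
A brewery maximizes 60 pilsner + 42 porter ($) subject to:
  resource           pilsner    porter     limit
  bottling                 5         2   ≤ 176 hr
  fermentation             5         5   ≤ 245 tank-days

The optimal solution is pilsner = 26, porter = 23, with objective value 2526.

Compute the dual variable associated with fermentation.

Check each constraint at x*: bottling 176/176 (tight); fermentation 245/245 (tight).
Dual feasibility on the basic columns requires 5·y_bottling + 5·y_fermentation = 60, 2·y_bottling + 5·y_fermentation = 42.
This yields shadow prices y_bottling = 6, y_fermentation = 6.
Shadow price of fermentation = 6.

6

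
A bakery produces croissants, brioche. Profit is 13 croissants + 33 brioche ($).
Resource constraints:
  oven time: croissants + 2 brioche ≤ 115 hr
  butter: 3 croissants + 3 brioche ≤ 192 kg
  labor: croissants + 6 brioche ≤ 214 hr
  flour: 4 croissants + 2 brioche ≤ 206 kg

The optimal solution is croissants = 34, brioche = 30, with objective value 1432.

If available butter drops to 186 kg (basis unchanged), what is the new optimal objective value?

1414

Check each constraint at x*: oven time 94/115 (slack 21); butter 192/192 (tight); labor 214/214 (tight); flour 196/206 (slack 10).
Slack constraints have shadow price 0 (complementary slackness).
From A_Bᵀ y = c: 3·y_butter + 1·y_labor = 13; 3·y_butter + 6·y_labor = 33.
Solving: y_butter = 3, y_labor = 4.
Δz = y_butter·Δb = 3 × (-6) = -18, so new z* = 1432 − 18 = 1414.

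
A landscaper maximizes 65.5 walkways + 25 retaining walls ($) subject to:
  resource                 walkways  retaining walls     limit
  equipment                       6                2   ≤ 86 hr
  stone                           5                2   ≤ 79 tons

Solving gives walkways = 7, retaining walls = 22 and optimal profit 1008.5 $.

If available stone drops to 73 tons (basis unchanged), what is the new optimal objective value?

951.5

Both equipment and stone are binding at x*.
From A_Bᵀ y = c: 6·y_equipment + 5·y_stone = 65.5; 2·y_equipment + 2·y_stone = 25.
→ y_equipment = 3 and y_stone = 9.5.
Δz = y_stone·Δb = 9.5 × (-6) = -57, so new z* = 1008.5 − 57 = 951.5.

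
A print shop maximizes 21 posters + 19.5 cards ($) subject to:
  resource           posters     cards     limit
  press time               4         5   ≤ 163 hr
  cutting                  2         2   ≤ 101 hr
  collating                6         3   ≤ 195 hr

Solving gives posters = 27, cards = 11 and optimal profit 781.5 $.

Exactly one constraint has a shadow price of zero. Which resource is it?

press time: 163/163 (binding)
cutting: 76/101 (slack 25)
collating: 195/195 (binding)
By complementary slackness, a constraint with positive slack has shadow price 0 → cutting.

cutting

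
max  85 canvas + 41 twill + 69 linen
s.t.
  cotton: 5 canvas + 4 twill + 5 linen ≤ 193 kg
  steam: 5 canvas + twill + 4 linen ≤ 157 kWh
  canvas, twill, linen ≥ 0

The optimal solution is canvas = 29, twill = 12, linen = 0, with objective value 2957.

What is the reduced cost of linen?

Check each constraint at x*: cotton 193/193 (tight); steam 157/157 (tight).
Dual feasibility on the basic columns requires 5·y_cotton + 5·y_steam = 85, 4·y_cotton + 1·y_steam = 41.
This yields shadow prices y_cotton = 8, y_steam = 9.
Reduced cost of linen: c₃ − yᵀa₃ = 69 − (8·5 + 9·4) = 69 − 76 = -7.

-7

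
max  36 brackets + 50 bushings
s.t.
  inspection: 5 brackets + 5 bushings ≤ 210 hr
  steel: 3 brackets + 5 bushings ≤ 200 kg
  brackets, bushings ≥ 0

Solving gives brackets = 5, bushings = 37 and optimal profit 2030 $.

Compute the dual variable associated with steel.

7

At the optimum: inspection uses 210 of 210 (binding); steel uses 200 of 200 (binding).
The binding rows give the dual system: 5·y_inspection + 3·y_steel = 36 and 5·y_inspection + 5·y_steel = 50.
This yields shadow prices y_inspection = 3, y_steel = 7.
Shadow price of steel = 7.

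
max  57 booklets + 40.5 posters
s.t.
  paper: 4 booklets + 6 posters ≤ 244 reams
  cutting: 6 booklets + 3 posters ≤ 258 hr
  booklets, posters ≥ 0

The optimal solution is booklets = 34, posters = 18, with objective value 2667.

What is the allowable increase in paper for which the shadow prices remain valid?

272

Binding constraints: paper, cutting. The basis is B = [[4,6],[6,3]] with det -24.
Per unit increase in paper, x* moves by d = (-0.125, 0.25).
The basis stays optimal until booklets reaches 0; allowable increase = 272 reams.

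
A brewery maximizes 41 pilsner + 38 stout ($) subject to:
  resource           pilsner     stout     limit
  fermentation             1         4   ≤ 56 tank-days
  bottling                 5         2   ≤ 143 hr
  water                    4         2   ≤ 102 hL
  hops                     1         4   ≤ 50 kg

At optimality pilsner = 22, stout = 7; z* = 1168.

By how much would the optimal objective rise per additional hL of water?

Binding: water and hops. Non-binding: fermentation (6 unused), bottling (19 unused).
Since fermentation, bottling are not tight, their duals are 0.
Dual feasibility on the basic columns requires 4·y_water + 1·y_hops = 41, 2·y_water + 4·y_hops = 38.
→ y_water = 9 and y_hops = 5.
Shadow price of water = 9.

9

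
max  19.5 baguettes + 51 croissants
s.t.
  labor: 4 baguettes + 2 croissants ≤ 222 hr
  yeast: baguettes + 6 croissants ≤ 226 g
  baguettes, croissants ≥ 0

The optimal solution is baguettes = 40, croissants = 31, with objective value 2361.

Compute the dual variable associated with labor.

Both labor and yeast are binding at x*.
The binding rows give the dual system: 4·y_labor + 1·y_yeast = 19.5 and 2·y_labor + 6·y_yeast = 51.
Solving: y_labor = 3, y_yeast = 7.5.
Shadow price of labor = 3.

3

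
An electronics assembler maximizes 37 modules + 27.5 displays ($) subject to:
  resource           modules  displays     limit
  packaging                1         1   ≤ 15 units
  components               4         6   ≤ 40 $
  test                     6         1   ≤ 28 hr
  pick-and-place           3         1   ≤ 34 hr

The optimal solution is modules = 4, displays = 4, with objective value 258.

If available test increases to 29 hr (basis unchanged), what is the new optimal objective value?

Binding: components and test. Non-binding: packaging (7 unused), pick-and-place (18 unused).
Slack constraints have shadow price 0 (complementary slackness).
Dual feasibility on the basic columns requires 4·y_components + 6·y_test = 37, 6·y_components + 1·y_test = 27.5.
This yields shadow prices y_components = 4, y_test = 3.5.
Δz = y_test·Δb = 3.5 × (1) = 3.5, so new z* = 258 + 3.5 = 261.5.

261.5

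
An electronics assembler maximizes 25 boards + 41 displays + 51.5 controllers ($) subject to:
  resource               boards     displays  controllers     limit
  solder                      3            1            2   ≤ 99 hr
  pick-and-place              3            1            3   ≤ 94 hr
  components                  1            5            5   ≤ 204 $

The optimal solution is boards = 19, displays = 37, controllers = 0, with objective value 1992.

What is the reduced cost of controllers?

-1.5

At the optimum: solder uses 94 of 99 (slack = 5); pick-and-place uses 94 of 94 (binding); components uses 204 of 204 (binding).
Since solder is not tight, its dual is 0.
From A_Bᵀ y = c: 3·y_pick-and-place + 1·y_components = 25; 1·y_pick-and-place + 5·y_components = 41.
This yields shadow prices y_pick-and-place = 6, y_components = 7.
Reduced cost of controllers: c₃ − yᵀa₃ = 51.5 − (6·3 + 7·5) = 51.5 − 53 = -1.5.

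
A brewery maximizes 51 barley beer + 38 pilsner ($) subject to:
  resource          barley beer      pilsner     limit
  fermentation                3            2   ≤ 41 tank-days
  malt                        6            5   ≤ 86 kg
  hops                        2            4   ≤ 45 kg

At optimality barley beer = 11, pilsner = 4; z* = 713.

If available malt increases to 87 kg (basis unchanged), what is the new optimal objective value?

Binding: fermentation and malt. Non-binding: hops (7 unused).
By complementary slackness, y = 0 for the non-binding constraint.
Dual feasibility on the basic columns requires 3·y_fermentation + 6·y_malt = 51, 2·y_fermentation + 5·y_malt = 38.
→ y_fermentation = 9 and y_malt = 4.
Δz = y_malt·Δb = 4 × (1) = 4, so new z* = 713 + 4 = 717.

717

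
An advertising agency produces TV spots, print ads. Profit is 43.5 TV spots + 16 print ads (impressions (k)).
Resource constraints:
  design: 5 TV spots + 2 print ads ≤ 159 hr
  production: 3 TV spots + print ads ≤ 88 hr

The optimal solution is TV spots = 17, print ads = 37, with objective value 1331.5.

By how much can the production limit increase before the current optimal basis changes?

Binding constraints: design, production. The basis is B = [[5,2],[3,1]] with det -1.
Per unit increase in production, x* moves by d = (2, -5).
The basis stays optimal until print ads reaches 0; allowable increase = 7.4 hr.

7.4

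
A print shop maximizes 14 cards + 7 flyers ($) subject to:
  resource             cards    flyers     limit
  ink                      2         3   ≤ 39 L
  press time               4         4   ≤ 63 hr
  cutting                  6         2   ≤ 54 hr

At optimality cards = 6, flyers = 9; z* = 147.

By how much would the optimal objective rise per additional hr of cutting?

At the optimum: ink uses 39 of 39 (binding); press time uses 60 of 63 (slack = 3); cutting uses 54 of 54 (binding).
By complementary slackness, y = 0 for the non-binding constraint.
The binding rows give the dual system: 2·y_ink + 6·y_cutting = 14 and 3·y_ink + 2·y_cutting = 7.
This yields shadow prices y_ink = 1, y_cutting = 2.
Shadow price of cutting = 2.

2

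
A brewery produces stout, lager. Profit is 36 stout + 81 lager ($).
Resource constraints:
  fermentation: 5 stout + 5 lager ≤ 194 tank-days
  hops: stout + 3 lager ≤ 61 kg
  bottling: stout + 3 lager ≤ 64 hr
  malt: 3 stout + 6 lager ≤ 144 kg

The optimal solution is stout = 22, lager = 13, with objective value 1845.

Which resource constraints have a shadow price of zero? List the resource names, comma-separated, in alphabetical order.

bottling, fermentation

fermentation: 175/194 (slack 19)
hops: 61/61 (binding)
bottling: 61/64 (slack 3)
malt: 144/144 (binding)
By complementary slackness, a constraint with positive slack has shadow price 0 → bottling, fermentation.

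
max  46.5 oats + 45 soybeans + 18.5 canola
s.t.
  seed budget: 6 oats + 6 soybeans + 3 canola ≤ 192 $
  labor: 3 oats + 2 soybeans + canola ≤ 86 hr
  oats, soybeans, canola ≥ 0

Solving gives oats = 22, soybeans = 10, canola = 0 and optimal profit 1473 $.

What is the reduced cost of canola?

-4

Check each constraint at x*: seed budget 192/192 (tight); labor 86/86 (tight).
From A_Bᵀ y = c: 6·y_seed budget + 3·y_labor = 46.5; 6·y_seed budget + 2·y_labor = 45.
This yields shadow prices y_seed budget = 7, y_labor = 1.5.
Reduced cost of canola: c₃ − yᵀa₃ = 18.5 − (7·3 + 1.5·1) = 18.5 − 22.5 = -4.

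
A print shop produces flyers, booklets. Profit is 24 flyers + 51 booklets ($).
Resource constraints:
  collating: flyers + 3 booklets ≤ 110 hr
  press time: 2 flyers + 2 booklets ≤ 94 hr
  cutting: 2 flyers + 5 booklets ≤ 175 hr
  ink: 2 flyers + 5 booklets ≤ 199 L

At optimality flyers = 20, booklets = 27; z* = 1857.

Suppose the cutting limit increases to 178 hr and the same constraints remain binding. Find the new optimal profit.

1884

At the optimum: collating uses 101 of 110 (slack = 9); press time uses 94 of 94 (binding); cutting uses 175 of 175 (binding); ink uses 175 of 199 (slack = 24).
By complementary slackness, y = 0 for the non-binding constraints.
From A_Bᵀ y = c: 2·y_press time + 2·y_cutting = 24; 2·y_press time + 5·y_cutting = 51.
This yields shadow prices y_press time = 3, y_cutting = 9.
Δz = y_cutting·Δb = 9 × (3) = 27, so new z* = 1857 + 27 = 1884.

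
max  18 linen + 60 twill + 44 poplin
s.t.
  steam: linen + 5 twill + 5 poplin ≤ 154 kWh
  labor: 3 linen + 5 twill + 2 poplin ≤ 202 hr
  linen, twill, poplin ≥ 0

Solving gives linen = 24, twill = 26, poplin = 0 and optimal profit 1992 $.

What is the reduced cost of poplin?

-7

Both steam and labor are binding at x*.
Dual feasibility on the basic columns requires 1·y_steam + 3·y_labor = 18, 5·y_steam + 5·y_labor = 60.
Solving: y_steam = 9, y_labor = 3.
Reduced cost of poplin: c₃ − yᵀa₃ = 44 − (9·5 + 3·2) = 44 − 51 = -7.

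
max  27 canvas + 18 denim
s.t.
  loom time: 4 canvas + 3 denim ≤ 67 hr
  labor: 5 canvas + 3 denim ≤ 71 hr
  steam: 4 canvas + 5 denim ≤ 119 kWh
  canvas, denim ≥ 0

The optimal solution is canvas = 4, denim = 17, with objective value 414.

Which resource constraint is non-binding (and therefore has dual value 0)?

loom time: 67/67 (binding)
labor: 71/71 (binding)
steam: 101/119 (slack 18)
By complementary slackness, a constraint with positive slack has shadow price 0 → steam.

steam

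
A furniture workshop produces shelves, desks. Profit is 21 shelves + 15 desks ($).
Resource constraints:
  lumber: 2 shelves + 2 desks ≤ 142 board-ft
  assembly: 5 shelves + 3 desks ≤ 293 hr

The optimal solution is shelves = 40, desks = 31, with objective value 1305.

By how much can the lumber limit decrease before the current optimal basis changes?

Binding constraints: lumber, assembly. The basis is B = [[2,2],[5,3]] with det -4.
Per unit decrease in lumber, x* moves by d = (0.75, -1.25).
The basis stays optimal until desks reaches 0; allowable decrease = 24.8 board-ft.

24.8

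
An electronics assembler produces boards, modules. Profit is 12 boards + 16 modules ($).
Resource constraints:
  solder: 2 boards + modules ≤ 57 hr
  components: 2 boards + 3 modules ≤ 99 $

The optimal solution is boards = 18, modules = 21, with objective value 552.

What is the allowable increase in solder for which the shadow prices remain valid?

Binding constraints: solder, components. The basis is B = [[2,1],[2,3]] with det 4.
Per unit increase in solder, x* moves by d = (0.75, -0.5).
The basis stays optimal until modules reaches 0; allowable increase = 42 hr.

42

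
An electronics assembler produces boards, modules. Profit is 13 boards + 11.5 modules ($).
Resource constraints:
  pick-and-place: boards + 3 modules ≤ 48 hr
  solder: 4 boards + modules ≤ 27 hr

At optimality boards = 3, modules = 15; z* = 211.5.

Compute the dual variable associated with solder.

2.5

At the optimum: pick-and-place uses 48 of 48 (binding); solder uses 27 of 27 (binding).
Dual feasibility on the basic columns requires 1·y_pick-and-place + 4·y_solder = 13, 3·y_pick-and-place + 1·y_solder = 11.5.
→ y_pick-and-place = 3 and y_solder = 2.5.
Shadow price of solder = 2.5.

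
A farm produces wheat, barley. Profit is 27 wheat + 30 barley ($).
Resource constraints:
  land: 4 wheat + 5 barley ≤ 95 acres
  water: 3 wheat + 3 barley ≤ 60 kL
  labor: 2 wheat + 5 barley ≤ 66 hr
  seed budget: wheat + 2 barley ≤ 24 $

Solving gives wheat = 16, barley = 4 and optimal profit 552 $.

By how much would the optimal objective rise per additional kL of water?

Binding: water and seed budget. Non-binding: land (11 unused), labor (14 unused).
By complementary slackness, y = 0 for the non-binding constraints.
The binding rows give the dual system: 3·y_water + 1·y_seed budget = 27 and 3·y_water + 2·y_seed budget = 30.
Solving: y_water = 8, y_seed budget = 3.
Shadow price of water = 8.

8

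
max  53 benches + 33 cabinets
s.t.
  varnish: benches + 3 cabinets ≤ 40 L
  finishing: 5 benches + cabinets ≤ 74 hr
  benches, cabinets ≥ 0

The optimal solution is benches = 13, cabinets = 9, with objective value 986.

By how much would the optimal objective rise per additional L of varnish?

Check each constraint at x*: varnish 40/40 (tight); finishing 74/74 (tight).
The binding rows give the dual system: 1·y_varnish + 5·y_finishing = 53 and 3·y_varnish + 1·y_finishing = 33.
→ y_varnish = 8 and y_finishing = 9.
Shadow price of varnish = 8.

8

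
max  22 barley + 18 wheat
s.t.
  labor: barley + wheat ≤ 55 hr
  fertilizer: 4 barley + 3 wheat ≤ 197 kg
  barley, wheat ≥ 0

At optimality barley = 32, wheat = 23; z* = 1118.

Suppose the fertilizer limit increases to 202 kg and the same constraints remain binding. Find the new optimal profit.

1138

Check each constraint at x*: labor 55/55 (tight); fertilizer 197/197 (tight).
The binding rows give the dual system: 1·y_labor + 4·y_fertilizer = 22 and 1·y_labor + 3·y_fertilizer = 18.
This yields shadow prices y_labor = 6, y_fertilizer = 4.
Δz = y_fertilizer·Δb = 4 × (5) = 20, so new z* = 1118 + 20 = 1138.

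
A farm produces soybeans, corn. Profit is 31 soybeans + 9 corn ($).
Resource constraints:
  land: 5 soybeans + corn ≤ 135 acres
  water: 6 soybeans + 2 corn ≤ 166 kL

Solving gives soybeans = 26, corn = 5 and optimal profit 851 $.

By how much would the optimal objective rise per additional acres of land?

Both land and water are binding at x*.
From A_Bᵀ y = c: 5·y_land + 6·y_water = 31; 1·y_land + 2·y_water = 9.
This yields shadow prices y_land = 2, y_water = 3.5.
Shadow price of land = 2.

2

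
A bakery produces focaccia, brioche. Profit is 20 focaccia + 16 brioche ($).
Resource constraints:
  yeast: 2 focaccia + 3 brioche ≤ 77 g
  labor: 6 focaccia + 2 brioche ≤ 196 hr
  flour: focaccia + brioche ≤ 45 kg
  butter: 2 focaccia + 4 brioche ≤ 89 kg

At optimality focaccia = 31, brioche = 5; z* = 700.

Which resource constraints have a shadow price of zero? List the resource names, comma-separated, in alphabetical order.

yeast: 77/77 (binding)
labor: 196/196 (binding)
flour: 36/45 (slack 9)
butter: 82/89 (slack 7)
By complementary slackness, a constraint with positive slack has shadow price 0 → butter, flour.

butter, flour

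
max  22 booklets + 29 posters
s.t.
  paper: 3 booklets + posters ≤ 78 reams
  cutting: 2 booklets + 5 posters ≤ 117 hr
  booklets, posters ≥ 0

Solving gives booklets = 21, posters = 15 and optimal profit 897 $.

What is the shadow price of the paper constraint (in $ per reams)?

At the optimum: paper uses 78 of 78 (binding); cutting uses 117 of 117 (binding).
Dual feasibility on the basic columns requires 3·y_paper + 2·y_cutting = 22, 1·y_paper + 5·y_cutting = 29.
Solving: y_paper = 4, y_cutting = 5.
Shadow price of paper = 4.

4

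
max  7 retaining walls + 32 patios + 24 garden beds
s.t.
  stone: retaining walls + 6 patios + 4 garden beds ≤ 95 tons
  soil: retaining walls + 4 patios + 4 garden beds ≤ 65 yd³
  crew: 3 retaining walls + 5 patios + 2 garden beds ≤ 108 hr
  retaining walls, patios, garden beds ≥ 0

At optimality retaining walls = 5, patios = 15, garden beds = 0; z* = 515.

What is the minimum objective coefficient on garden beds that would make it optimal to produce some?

28

Binding: stone and soil. Non-binding: crew (18 unused).
Slack constraints have shadow price 0 (complementary slackness).
The binding rows give the dual system: 1·y_stone + 1·y_soil = 7 and 6·y_stone + 4·y_soil = 32.
→ y_stone = 2 and y_soil = 5.
garden beds enters the basis when its profit ≥ yᵀa₃ = 2·4 + 5·4 = 28.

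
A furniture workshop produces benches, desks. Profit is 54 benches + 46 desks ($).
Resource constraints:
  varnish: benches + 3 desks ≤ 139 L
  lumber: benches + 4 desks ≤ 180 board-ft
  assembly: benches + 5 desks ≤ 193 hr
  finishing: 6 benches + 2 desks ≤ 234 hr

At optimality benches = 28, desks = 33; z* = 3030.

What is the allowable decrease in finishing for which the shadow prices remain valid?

156.8

Binding constraints: assembly, finishing. The basis is B = [[1,5],[6,2]] with det -28.
Per unit decrease in finishing, x* moves by d = (-0.1786, 0.0357).
The basis stays optimal until benches reaches 0; allowable decrease = 156.8 hr.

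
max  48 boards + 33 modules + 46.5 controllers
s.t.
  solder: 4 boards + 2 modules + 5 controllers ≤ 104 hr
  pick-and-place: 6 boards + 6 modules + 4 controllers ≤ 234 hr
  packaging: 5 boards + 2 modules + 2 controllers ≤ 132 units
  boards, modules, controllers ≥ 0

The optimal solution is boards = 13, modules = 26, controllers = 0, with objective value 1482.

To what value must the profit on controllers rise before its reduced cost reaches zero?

49.5

Check each constraint at x*: solder 104/104 (tight); pick-and-place 234/234 (tight); packaging 117/132 (slack 15).
By complementary slackness, y = 0 for the non-binding constraint.
Dual feasibility on the basic columns requires 4·y_solder + 6·y_pick-and-place = 48, 2·y_solder + 6·y_pick-and-place = 33.
→ y_solder = 7.5 and y_pick-and-place = 3.
controllers enters the basis when its profit ≥ yᵀa₃ = 7.5·5 + 3·4 = 49.5.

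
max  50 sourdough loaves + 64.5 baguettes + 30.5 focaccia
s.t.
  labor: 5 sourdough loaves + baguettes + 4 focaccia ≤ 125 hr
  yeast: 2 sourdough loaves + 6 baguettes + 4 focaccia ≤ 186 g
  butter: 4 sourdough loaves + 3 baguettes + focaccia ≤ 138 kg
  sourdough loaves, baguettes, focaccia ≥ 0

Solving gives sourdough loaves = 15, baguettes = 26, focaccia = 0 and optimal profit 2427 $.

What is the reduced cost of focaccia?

At the optimum: labor uses 101 of 125 (slack = 24); yeast uses 186 of 186 (binding); butter uses 138 of 138 (binding).
Since labor is not tight, its dual is 0.
The binding rows give the dual system: 2·y_yeast + 4·y_butter = 50 and 6·y_yeast + 3·y_butter = 64.5.
This yields shadow prices y_yeast = 6, y_butter = 9.5.
Reduced cost of focaccia: c₃ − yᵀa₃ = 30.5 − (6·4 + 9.5·1) = 30.5 − 33.5 = -3.

-3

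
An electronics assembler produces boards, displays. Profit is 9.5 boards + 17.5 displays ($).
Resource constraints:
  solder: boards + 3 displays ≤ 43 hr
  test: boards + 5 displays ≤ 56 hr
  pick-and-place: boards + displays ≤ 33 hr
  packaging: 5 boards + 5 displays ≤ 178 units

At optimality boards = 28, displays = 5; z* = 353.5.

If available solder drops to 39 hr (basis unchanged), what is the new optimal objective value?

Binding: solder and pick-and-place. Non-binding: test (3 unused), packaging (13 unused).
Slack constraints have shadow price 0 (complementary slackness).
From A_Bᵀ y = c: 1·y_solder + 1·y_pick-and-place = 9.5; 3·y_solder + 1·y_pick-and-place = 17.5.
→ y_solder = 4 and y_pick-and-place = 5.5.
Δz = y_solder·Δb = 4 × (-4) = -16, so new z* = 353.5 − 16 = 337.5.

337.5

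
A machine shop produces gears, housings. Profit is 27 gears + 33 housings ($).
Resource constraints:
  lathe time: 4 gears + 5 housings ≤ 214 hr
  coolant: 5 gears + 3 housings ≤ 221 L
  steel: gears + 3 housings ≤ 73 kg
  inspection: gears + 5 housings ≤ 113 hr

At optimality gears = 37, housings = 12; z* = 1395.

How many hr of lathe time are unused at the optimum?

6

lathe time used = 4·37 + 5·12 = 208; slack = 214 − 208 = 6.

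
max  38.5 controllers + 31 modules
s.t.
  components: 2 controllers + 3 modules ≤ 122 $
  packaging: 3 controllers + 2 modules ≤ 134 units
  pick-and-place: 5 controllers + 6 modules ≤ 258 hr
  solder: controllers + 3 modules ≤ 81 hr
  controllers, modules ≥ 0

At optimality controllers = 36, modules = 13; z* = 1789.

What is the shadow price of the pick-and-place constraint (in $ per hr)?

Binding: packaging and pick-and-place. Non-binding: components (11 unused), solder (6 unused).
By complementary slackness, y = 0 for the non-binding constraints.
The binding rows give the dual system: 3·y_packaging + 5·y_pick-and-place = 38.5 and 2·y_packaging + 6·y_pick-and-place = 31.
This yields shadow prices y_packaging = 9.5, y_pick-and-place = 2.
Shadow price of pick-and-place = 2.

2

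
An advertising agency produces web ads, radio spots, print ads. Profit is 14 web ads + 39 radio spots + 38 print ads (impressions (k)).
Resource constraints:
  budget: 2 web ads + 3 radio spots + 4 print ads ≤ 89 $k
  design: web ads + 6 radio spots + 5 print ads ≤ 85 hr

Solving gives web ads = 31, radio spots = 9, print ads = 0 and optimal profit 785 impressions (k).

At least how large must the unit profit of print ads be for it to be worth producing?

40

Both budget and design are binding at x*.
From A_Bᵀ y = c: 2·y_budget + 1·y_design = 14; 3·y_budget + 6·y_design = 39.
This yields shadow prices y_budget = 5, y_design = 4.
print ads enters the basis when its profit ≥ yᵀa₃ = 5·4 + 4·5 = 40.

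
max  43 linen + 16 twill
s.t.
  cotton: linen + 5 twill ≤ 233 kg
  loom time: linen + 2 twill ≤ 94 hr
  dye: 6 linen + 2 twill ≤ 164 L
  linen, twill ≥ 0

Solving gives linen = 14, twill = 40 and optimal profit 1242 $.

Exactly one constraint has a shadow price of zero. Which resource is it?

cotton: 214/233 (slack 19)
loom time: 94/94 (binding)
dye: 164/164 (binding)
By complementary slackness, a constraint with positive slack has shadow price 0 → cotton.

cotton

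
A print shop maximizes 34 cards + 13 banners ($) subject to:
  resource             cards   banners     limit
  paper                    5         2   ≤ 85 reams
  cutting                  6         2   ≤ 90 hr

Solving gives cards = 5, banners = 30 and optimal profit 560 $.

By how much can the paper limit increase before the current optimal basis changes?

5

Binding constraints: paper, cutting. The basis is B = [[5,2],[6,2]] with det -2.
Per unit increase in paper, x* moves by d = (-1, 3).
The basis stays optimal until cards reaches 0; allowable increase = 5 reams.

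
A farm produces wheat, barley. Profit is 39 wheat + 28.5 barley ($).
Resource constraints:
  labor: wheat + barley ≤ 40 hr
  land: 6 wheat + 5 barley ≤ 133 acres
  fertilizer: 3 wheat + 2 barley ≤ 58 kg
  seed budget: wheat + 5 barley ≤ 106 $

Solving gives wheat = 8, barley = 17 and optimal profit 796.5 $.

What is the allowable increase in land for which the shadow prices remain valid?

3

Binding constraints: land, fertilizer. The basis is B = [[6,5],[3,2]] with det -3.
Per unit increase in land, x* moves by d = (-0.6667, 1).
The basis stays optimal until seed budget becomes binding; allowable increase = 3 acres.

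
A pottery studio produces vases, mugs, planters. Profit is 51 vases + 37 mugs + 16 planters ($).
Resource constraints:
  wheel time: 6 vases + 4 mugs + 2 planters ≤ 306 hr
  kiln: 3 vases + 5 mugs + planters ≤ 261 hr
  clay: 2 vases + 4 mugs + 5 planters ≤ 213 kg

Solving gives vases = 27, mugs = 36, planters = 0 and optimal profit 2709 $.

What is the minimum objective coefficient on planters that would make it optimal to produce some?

17

At the optimum: wheel time uses 306 of 306 (binding); kiln uses 261 of 261 (binding); clay uses 198 of 213 (slack = 15).
Slack constraints have shadow price 0 (complementary slackness).
The binding rows give the dual system: 6·y_wheel time + 3·y_kiln = 51 and 4·y_wheel time + 5·y_kiln = 37.
→ y_wheel time = 8 and y_kiln = 1.
planters enters the basis when its profit ≥ yᵀa₃ = 8·2 + 1·1 = 17.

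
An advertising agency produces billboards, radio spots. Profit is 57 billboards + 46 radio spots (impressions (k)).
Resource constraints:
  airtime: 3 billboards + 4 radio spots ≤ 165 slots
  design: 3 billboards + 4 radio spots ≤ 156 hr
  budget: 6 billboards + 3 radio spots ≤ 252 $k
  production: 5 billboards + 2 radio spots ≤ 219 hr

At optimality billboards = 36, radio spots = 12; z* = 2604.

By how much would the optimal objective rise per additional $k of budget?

At the optimum: airtime uses 156 of 165 (slack = 9); design uses 156 of 156 (binding); budget uses 252 of 252 (binding); production uses 204 of 219 (slack = 15).
By complementary slackness, y = 0 for the non-binding constraints.
Dual feasibility on the basic columns requires 3·y_design + 6·y_budget = 57, 4·y_design + 3·y_budget = 46.
This yields shadow prices y_design = 7, y_budget = 6.
Shadow price of budget = 6.

6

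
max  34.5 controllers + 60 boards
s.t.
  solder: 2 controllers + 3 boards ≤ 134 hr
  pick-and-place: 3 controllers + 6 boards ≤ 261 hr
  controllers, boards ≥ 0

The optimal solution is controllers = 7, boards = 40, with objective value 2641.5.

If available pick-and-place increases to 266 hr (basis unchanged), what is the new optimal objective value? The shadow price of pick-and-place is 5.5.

2669

Δb = 5, so new z* = 2641.5 + (5.5)·(5) = 2641.5 + 27.5 = 2669.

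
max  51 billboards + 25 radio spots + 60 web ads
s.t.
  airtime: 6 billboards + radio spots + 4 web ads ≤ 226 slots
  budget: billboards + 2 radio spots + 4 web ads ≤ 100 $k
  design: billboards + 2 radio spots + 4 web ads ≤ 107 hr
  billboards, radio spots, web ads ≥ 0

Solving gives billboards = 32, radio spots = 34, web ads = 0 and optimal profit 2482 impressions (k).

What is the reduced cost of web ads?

Binding: airtime and budget. Non-binding: design (7 unused).
Slack constraints have shadow price 0 (complementary slackness).
Dual feasibility on the basic columns requires 6·y_airtime + 1·y_budget = 51, 1·y_airtime + 2·y_budget = 25.
→ y_airtime = 7 and y_budget = 9.
Reduced cost of web ads: c₃ − yᵀa₃ = 60 − (7·4 + 9·4) = 60 − 64 = -4.

-4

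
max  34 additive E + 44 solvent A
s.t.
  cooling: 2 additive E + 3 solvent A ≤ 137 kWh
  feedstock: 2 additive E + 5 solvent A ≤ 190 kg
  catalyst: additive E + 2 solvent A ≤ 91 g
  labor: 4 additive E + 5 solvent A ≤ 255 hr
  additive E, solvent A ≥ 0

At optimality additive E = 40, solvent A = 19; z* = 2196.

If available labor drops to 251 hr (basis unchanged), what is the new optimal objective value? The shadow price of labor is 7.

2168

Δb = -4, so new z* = 2196 + (7)·(-4) = 2196 − 28 = 2168.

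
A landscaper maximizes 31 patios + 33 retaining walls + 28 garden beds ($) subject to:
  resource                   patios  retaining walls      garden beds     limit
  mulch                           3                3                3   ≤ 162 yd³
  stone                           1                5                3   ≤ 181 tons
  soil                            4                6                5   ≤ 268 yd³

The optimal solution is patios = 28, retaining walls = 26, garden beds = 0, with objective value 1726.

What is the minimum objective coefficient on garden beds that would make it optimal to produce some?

32

Binding: mulch and soil. Non-binding: stone (23 unused).
Since stone is not tight, its dual is 0.
Dual feasibility on the basic columns requires 3·y_mulch + 4·y_soil = 31, 3·y_mulch + 6·y_soil = 33.
→ y_mulch = 9 and y_soil = 1.
garden beds enters the basis when its profit ≥ yᵀa₃ = 9·3 + 1·5 = 32.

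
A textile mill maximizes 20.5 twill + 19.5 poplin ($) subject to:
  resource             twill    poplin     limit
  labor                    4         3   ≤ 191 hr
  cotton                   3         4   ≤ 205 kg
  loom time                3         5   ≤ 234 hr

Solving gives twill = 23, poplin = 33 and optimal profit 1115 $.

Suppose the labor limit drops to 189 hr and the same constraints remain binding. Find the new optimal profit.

1107

Binding: labor and loom time. Non-binding: cotton (4 unused).
Slack constraints have shadow price 0 (complementary slackness).
From A_Bᵀ y = c: 4·y_labor + 3·y_loom time = 20.5; 3·y_labor + 5·y_loom time = 19.5.
→ y_labor = 4 and y_loom time = 1.5.
Δz = y_labor·Δb = 4 × (-2) = -8, so new z* = 1115 − 8 = 1107.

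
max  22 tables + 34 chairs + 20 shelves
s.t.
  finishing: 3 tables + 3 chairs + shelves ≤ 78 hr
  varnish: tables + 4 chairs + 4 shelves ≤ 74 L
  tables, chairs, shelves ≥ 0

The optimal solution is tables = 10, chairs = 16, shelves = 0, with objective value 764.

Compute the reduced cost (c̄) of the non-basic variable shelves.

-2

Check each constraint at x*: finishing 78/78 (tight); varnish 74/74 (tight).
The binding rows give the dual system: 3·y_finishing + 1·y_varnish = 22 and 3·y_finishing + 4·y_varnish = 34.
This yields shadow prices y_finishing = 6, y_varnish = 4.
Reduced cost of shelves: c₃ − yᵀa₃ = 20 − (6·1 + 4·4) = 20 − 22 = -2.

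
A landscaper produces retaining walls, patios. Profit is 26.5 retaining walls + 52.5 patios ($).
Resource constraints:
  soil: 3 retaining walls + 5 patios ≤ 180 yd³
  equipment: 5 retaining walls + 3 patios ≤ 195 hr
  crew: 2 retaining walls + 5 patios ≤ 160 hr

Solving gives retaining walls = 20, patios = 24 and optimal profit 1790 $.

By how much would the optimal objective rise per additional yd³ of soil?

At the optimum: soil uses 180 of 180 (binding); equipment uses 172 of 195 (slack = 23); crew uses 160 of 160 (binding).
By complementary slackness, y = 0 for the non-binding constraint.
Dual feasibility on the basic columns requires 3·y_soil + 2·y_crew = 26.5, 5·y_soil + 5·y_crew = 52.5.
This yields shadow prices y_soil = 5.5, y_crew = 5.
Shadow price of soil = 5.5.

5.5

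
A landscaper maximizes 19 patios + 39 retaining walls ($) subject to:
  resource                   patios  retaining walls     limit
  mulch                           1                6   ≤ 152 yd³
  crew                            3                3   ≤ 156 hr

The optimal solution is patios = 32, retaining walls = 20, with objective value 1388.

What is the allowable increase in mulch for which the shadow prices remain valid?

160

Binding constraints: mulch, crew. The basis is B = [[1,6],[3,3]] with det -15.
Per unit increase in mulch, x* moves by d = (-0.2, 0.2).
The basis stays optimal until patios reaches 0; allowable increase = 160 yd³.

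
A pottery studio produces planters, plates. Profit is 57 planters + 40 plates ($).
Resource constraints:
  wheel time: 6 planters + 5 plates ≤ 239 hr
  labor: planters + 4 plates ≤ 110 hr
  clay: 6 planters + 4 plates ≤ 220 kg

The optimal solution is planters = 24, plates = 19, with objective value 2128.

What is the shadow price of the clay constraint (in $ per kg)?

At the optimum: wheel time uses 239 of 239 (binding); labor uses 100 of 110 (slack = 10); clay uses 220 of 220 (binding).
Since labor is not tight, its dual is 0.
From A_Bᵀ y = c: 6·y_wheel time + 6·y_clay = 57; 5·y_wheel time + 4·y_clay = 40.
This yields shadow prices y_wheel time = 2, y_clay = 7.5.
Shadow price of clay = 7.5.

7.5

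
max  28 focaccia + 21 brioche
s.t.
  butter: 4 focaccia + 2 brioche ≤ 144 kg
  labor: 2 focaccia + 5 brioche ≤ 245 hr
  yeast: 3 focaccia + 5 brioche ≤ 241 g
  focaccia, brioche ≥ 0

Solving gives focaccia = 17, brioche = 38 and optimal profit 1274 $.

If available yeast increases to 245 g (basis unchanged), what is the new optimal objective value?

Binding: butter and yeast. Non-binding: labor (21 unused).
Slack constraints have shadow price 0 (complementary slackness).
The binding rows give the dual system: 4·y_butter + 3·y_yeast = 28 and 2·y_butter + 5·y_yeast = 21.
→ y_butter = 5.5 and y_yeast = 2.
Δz = y_yeast·Δb = 2 × (4) = 8, so new z* = 1274 + 8 = 1282.

1282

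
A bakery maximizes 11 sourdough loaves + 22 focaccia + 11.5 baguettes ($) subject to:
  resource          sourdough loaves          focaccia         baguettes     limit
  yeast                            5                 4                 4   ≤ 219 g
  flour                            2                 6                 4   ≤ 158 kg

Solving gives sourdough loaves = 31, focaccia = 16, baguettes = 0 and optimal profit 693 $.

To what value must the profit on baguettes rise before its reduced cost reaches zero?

At the optimum: yeast uses 219 of 219 (binding); flour uses 158 of 158 (binding).
The binding rows give the dual system: 5·y_yeast + 2·y_flour = 11 and 4·y_yeast + 6·y_flour = 22.
→ y_yeast = 1 and y_flour = 3.
baguettes enters the basis when its profit ≥ yᵀa₃ = 1·4 + 3·4 = 16.

16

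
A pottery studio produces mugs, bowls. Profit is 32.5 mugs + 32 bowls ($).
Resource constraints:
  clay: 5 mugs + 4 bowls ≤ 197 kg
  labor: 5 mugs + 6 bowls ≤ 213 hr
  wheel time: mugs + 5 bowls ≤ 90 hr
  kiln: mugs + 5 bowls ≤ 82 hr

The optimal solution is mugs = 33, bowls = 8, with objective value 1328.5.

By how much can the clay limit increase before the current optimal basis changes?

Binding constraints: clay, labor. The basis is B = [[5,4],[5,6]] with det 10.
Per unit increase in clay, x* moves by d = (0.6, -0.5).
The basis stays optimal until bowls reaches 0; allowable increase = 16 kg.

16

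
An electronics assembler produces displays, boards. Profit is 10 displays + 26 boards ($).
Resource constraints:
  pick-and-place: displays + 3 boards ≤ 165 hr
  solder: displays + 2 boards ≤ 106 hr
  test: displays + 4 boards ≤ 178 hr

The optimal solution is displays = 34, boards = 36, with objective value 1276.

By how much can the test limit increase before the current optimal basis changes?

34

Binding constraints: solder, test. The basis is B = [[1,2],[1,4]] with det 2.
Per unit increase in test, x* moves by d = (-1, 0.5).
The basis stays optimal until displays reaches 0; allowable increase = 34 hr.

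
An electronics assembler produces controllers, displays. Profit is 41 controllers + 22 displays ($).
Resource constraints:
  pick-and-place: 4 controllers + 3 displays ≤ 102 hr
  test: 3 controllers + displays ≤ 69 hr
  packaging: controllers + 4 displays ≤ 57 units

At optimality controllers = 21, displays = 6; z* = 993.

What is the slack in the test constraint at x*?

test used = 3·21 + 1·6 = 69; slack = 69 − 69 = 0.

0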